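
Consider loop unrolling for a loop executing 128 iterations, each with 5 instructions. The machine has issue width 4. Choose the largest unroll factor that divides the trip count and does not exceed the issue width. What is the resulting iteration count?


Largest divisor of 128 <= 4 is 4
New iterations = 128 / 4 = 32

32


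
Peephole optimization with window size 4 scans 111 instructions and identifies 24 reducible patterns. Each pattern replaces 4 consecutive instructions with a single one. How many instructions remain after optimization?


Each match removes 3 instructions.
Total removed = 24 * 3 = 72
Remaining = 111 - 72 = 39

39


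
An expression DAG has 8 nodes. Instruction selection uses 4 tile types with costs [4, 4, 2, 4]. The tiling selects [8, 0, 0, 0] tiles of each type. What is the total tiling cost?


Total cost = sum(count_i * cost_i)
= 8*4 + 0*4 + 0*2 + 0*4
= 32

32


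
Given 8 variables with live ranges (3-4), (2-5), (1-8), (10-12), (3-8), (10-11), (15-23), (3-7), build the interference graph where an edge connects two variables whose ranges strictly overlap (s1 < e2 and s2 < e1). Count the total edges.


Check all pairs for overlapping intervals.
Two intervals (s1,e1) and (s2,e2) overlap if s1 < e2 and s2 < e1.
v0 (3-4) vs v1..v7: overlaps v1, v2, v4, v7 -> 4
v1 (2-5) vs v2..v7: overlaps v2, v4, v7 -> 3
v2 (1-8) vs v3..v7: overlaps v4, v7 -> 2
v3 (10-12) vs v4..v7: overlaps v5 -> 1
v4 (3-8) vs v5..v7: overlaps v7 -> 1
v5 (10-11) vs v6..v7: overlaps none -> 0
v6 (15-23) vs v7: overlaps none -> 0
Total overlapping pairs = 4 + 3 + 2 + 1 + 1 + 0 + 0 = 11

11


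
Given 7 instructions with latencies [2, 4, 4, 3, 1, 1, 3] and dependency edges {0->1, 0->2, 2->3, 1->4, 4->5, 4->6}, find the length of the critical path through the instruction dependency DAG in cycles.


Compute longest path through dependency graph: dist(Ik) = max over predecessors of dist + latency(Ik).
dist(I0) = latency 2 = 2
dist(I1) = dist(I0) + 4 = 2 + 4 = 6
dist(I2) = dist(I0) + 4 = 2 + 4 = 6
dist(I3) = dist(I2) + 3 = 6 + 3 = 9
dist(I4) = dist(I1) + 1 = 6 + 1 = 7
dist(I5) = dist(I4) + 1 = 7 + 1 = 8
dist(I6) = dist(I4) + 3 = 7 + 3 = 10
Critical path = max dist = 10

10


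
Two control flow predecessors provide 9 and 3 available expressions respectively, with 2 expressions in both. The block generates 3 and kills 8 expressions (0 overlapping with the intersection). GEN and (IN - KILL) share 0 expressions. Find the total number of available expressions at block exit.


IN = intersection of predecessors = 2
IN - KILL = 2 - 0 = 2
|OUT| = |GEN| + |IN - KILL| - |GEN ∩ (IN - KILL)| = 3 + 2 - 0 = 5

5


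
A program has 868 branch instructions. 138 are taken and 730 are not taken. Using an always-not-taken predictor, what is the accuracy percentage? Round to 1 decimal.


Predictor: always-not-taken
Correct predictions = 730
Accuracy = 730 / 868 * 100 = 84.1%

84.1


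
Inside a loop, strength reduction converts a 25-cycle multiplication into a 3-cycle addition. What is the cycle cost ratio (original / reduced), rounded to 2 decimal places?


Ratio = mult_cost / add_cost = 25 / 3 = 8.33

8.33


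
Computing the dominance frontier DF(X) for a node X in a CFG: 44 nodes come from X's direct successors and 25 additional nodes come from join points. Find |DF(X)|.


DF(X) = direct successor contributions + join point contributions
= 44 + 25 = 69

69


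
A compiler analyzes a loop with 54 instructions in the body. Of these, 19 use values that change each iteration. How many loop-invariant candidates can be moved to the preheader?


Invariant candidates = total - loop-dependent
= 54 - 19 = 35

35


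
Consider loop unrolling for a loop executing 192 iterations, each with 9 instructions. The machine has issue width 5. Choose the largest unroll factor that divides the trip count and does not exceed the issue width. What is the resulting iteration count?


Largest divisor of 192 <= 5 is 4
New iterations = 192 / 4 = 48

48


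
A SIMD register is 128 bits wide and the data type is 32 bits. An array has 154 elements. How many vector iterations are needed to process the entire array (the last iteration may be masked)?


Width = 128 / 32 = 4 elements per vector op
Iterations = ceil(154 / 4) = 39

39


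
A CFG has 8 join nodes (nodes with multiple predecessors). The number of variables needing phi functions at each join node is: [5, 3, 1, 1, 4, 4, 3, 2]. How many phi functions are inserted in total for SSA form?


Total phi functions = sum of phi functions at each join node
= 5 + 3 + 1 + 1 + 4 + 4 + 3 + 2 = 23

23


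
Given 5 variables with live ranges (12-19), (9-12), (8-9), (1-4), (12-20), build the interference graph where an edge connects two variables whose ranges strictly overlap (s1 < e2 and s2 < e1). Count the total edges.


Check all pairs for overlapping intervals.
Two intervals (s1,e1) and (s2,e2) overlap if s1 < e2 and s2 < e1.
v0 (12-19) vs v1..v4: overlaps v4 -> 1
v1 (9-12) vs v2..v4: overlaps none -> 0
v2 (8-9) vs v3..v4: overlaps none -> 0
v3 (1-4) vs v4: overlaps none -> 0
Total overlapping pairs = 1 + 0 + 0 + 0 = 1

1


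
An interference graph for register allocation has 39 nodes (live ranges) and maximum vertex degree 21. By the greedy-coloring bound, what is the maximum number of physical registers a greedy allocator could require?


Greedy coloring never needs more than (max_degree + 1) colors: when coloring a vertex, at most max_degree neighbors are already colored.
Upper bound = 21 + 1 = 22

22


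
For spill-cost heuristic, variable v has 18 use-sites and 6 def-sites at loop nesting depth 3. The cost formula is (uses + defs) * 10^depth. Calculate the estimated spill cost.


uses + defs = 18 + 6 = 24
10^3 = 1000
Spill cost = 24 * 1000 = 24000

24000


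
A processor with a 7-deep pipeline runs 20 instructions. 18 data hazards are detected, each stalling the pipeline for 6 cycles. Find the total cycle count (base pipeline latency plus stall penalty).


Base cycles = 7 + 20 - 1 = 26
Total stalls = 18 * 6 = 108
Total = 26 + 108 = 134

134


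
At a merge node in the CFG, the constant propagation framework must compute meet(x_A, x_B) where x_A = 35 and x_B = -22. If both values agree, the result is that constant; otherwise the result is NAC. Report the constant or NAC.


Meet operation: if both paths give the same constant, result is that constant; if they differ, result is NAC (not-a-constant).
Path A: 35, Path B: -22 -> differ
Result: not-a-constant -> NAC

NAC


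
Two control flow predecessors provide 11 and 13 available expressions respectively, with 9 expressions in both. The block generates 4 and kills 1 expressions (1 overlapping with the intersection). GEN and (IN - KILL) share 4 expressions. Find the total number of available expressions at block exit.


IN = intersection of predecessors = 9
IN - KILL = 9 - 1 = 8
|OUT| = |GEN| + |IN - KILL| - |GEN ∩ (IN - KILL)| = 4 + 8 - 4 = 8

8


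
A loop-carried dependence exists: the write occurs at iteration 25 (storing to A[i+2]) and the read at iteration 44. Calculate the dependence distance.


Distance = read iteration - write iteration
= 44 - 25 = 19

19


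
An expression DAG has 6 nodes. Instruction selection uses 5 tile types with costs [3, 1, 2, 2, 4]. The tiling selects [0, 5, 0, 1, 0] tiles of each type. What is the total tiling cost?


Total cost = sum(count_i * cost_i)
= 0*3 + 5*1 + 0*2 + 1*2 + 0*4
= 7

7


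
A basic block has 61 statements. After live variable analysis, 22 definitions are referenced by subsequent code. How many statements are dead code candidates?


Dead code = total statements - live definitions
= 61 - 22 = 39

39


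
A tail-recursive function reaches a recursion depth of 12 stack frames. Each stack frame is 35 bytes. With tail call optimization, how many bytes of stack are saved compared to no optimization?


Without TCO: 12 * 35 = 420 bytes
With TCO: reuse 1 frame = 35 bytes
Savings = 420 - 35 = 385

385


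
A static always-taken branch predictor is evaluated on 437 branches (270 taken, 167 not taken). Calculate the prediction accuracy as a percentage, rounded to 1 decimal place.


Predictor: always-taken
Correct predictions = 270
Accuracy = 270 / 437 * 100 = 61.8%

61.8


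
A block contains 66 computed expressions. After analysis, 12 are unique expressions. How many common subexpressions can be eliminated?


CSE count = total expressions - unique expressions
= 66 - 12 = 54

54


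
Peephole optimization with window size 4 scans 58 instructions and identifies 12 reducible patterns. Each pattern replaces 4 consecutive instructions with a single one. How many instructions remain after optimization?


Each match removes 3 instructions.
Total removed = 12 * 3 = 36
Remaining = 58 - 36 = 22

22


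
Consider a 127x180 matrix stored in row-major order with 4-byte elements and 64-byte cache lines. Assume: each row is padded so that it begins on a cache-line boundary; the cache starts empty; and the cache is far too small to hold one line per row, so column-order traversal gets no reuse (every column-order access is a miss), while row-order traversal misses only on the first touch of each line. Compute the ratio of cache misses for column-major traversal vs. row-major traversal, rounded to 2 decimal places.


Each row occupies 180 * 4 = 720 bytes and starts on a line boundary, so it spans ceil(720 / 64) = 12 cache lines.
Row-major traversal misses (one per line touched): 127 * ceil(180 * 4 / 64) = 1524
Column-major traversal misses (no reuse, every access misses): 127 * 180 = 22860
Ratio = 22860 / 1524 = 15.0

15.0


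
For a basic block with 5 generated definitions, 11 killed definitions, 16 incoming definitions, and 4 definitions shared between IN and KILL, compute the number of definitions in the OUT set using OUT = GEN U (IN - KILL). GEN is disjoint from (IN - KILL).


IN - KILL: 16 - 4 = 12 surviving definitions
OUT = GEN + surviving = 5 + 12 = 17

17


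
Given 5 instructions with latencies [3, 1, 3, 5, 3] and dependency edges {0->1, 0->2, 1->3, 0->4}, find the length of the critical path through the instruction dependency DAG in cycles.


Compute longest path through dependency graph: dist(Ik) = max over predecessors of dist + latency(Ik).
dist(I0) = latency 3 = 3
dist(I1) = dist(I0) + 1 = 3 + 1 = 4
dist(I2) = dist(I0) + 3 = 3 + 3 = 6
dist(I3) = dist(I1) + 5 = 4 + 5 = 9
dist(I4) = dist(I0) + 3 = 3 + 3 = 6
Critical path = max dist = 9

9


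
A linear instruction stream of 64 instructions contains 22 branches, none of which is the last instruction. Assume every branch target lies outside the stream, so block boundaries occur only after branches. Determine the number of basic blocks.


With no in-sequence branch targets, the leaders are the first instruction plus the instruction after each branch.
Number of basic blocks = branches + 1
= 22 + 1 = 23

23


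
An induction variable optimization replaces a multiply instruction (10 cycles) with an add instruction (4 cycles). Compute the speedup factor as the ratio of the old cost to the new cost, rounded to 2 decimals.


Ratio = mult_cost / add_cost = 10 / 4 = 2.5

2.5


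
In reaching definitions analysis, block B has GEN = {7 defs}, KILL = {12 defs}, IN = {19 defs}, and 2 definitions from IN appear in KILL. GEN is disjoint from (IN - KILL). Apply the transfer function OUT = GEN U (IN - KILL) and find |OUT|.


IN - KILL: 19 - 2 = 17 surviving definitions
OUT = GEN + surviving = 7 + 17 = 24

24


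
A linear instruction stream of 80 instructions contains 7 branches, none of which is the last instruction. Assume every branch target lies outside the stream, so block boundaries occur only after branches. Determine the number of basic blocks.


With no in-sequence branch targets, the leaders are the first instruction plus the instruction after each branch.
Number of basic blocks = branches + 1
= 7 + 1 = 8

8


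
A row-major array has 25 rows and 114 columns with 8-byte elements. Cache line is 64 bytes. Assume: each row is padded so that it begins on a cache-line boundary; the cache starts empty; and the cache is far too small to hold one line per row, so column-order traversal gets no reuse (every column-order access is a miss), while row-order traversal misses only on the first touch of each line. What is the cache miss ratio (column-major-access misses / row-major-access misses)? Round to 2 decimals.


Each row occupies 114 * 8 = 912 bytes and starts on a line boundary, so it spans ceil(912 / 64) = 15 cache lines.
Row-major traversal misses (one per line touched): 25 * ceil(114 * 8 / 64) = 375
Column-major traversal misses (no reuse, every access misses): 25 * 114 = 2850
Ratio = 2850 / 375 = 7.6

7.6


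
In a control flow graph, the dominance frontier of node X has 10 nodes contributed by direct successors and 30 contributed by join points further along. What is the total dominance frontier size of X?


DF(X) = direct successor contributions + join point contributions
= 10 + 30 = 40

40


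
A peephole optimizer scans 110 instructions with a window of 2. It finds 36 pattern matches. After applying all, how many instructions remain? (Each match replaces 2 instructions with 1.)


Each match removes 1 instructions.
Total removed = 36 * 1 = 36
Remaining = 110 - 36 = 74

74


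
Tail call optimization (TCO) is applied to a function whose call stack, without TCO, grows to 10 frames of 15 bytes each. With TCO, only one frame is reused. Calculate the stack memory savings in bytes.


Without TCO: 10 * 15 = 150 bytes
With TCO: reuse 1 frame = 15 bytes
Savings = 150 - 15 = 135

135


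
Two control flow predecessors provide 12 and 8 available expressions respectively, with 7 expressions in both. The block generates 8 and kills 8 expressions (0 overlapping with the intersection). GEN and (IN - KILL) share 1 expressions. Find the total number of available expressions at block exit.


IN = intersection of predecessors = 7
IN - KILL = 7 - 0 = 7
|OUT| = |GEN| + |IN - KILL| - |GEN ∩ (IN - KILL)| = 8 + 7 - 1 = 14

14


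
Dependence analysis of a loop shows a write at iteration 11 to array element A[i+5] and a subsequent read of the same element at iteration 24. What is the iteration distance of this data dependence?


Distance = read iteration - write iteration
= 24 - 11 = 13

13


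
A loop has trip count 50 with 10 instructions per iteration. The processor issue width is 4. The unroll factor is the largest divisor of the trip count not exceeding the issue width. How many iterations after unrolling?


Largest divisor of 50 <= 4 is 2
New iterations = 50 / 2 = 25

25


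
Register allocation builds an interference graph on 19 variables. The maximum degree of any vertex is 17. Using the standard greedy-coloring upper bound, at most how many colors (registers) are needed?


Greedy coloring never needs more than (max_degree + 1) colors: when coloring a vertex, at most max_degree neighbors are already colored.
Upper bound = 17 + 1 = 18

18


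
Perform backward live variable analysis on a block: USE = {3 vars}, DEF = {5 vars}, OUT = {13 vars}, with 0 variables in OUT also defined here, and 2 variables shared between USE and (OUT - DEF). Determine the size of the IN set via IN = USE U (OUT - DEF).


OUT - DEF: 13 - 0 = 13
|IN| = |USE| + |OUT - DEF| - |USE ∩ (OUT - DEF)| = 3 + 13 - 2 = 14

14


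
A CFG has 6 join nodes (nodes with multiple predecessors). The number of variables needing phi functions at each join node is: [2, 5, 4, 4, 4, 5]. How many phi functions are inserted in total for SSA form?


Total phi functions = sum of phi functions at each join node
= 2 + 5 + 4 + 4 + 4 + 5 = 24

24


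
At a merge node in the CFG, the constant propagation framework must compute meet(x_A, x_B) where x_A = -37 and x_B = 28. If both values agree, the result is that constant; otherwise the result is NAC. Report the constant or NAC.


Meet operation: if both paths give the same constant, result is that constant; if they differ, result is NAC (not-a-constant).
Path A: -37, Path B: 28 -> differ
Result: not-a-constant -> NAC

NAC


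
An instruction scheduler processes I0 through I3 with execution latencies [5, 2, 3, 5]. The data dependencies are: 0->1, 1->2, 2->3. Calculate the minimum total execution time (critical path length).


Compute longest path through dependency graph: dist(Ik) = max over predecessors of dist + latency(Ik).
dist(I0) = latency 5 = 5
dist(I1) = dist(I0) + 2 = 5 + 2 = 7
dist(I2) = dist(I1) + 3 = 7 + 3 = 10
dist(I3) = dist(I2) + 5 = 10 + 5 = 15
Critical path = max dist = 15

15


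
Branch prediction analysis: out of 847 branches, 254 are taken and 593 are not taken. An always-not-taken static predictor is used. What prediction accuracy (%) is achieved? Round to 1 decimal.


Predictor: always-not-taken
Correct predictions = 593
Accuracy = 593 / 847 * 100 = 70.0%

70.0


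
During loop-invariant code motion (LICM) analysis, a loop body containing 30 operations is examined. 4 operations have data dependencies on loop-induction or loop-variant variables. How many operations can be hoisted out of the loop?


Invariant candidates = total - loop-dependent
= 30 - 4 = 26

26


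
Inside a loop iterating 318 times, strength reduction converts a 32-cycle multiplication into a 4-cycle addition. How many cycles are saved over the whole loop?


Per-iteration saving = 32 - 4 = 28
Total saved = 318 * 28 = 8904

8904


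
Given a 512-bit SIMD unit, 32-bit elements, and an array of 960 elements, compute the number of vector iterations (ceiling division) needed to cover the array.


Width = 512 / 32 = 16 elements per vector op
Iterations = ceil(960 / 16) = 60

60


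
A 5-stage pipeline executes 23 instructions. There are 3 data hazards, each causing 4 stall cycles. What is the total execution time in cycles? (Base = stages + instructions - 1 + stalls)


Base cycles = 5 + 23 - 1 = 27
Total stalls = 3 * 4 = 12
Total = 27 + 12 = 39

39


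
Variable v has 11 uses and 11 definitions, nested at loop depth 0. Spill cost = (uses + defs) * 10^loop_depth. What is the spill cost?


uses + defs = 11 + 11 = 22
10^0 = 1
Spill cost = 22 * 1 = 22

22


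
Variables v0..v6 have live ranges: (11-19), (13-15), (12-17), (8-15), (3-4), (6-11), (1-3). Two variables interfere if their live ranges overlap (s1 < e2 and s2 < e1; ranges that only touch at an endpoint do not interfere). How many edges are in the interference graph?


Check all pairs for overlapping intervals.
Two intervals (s1,e1) and (s2,e2) overlap if s1 < e2 and s2 < e1.
v0 (11-19) vs v1..v6: overlaps v1, v2, v3 -> 3
v1 (13-15) vs v2..v6: overlaps v2, v3 -> 2
v2 (12-17) vs v3..v6: overlaps v3 -> 1
v3 (8-15) vs v4..v6: overlaps v5 -> 1
v4 (3-4) vs v5..v6: overlaps none -> 0
v5 (6-11) vs v6: overlaps none -> 0
Total overlapping pairs = 3 + 2 + 1 + 1 + 0 + 0 = 7

7


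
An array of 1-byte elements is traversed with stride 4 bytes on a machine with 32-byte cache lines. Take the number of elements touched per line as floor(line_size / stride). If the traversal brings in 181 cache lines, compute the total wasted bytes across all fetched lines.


Elements per line = floor(32 / 4) = 8
Bytes used per line = 8 * 1 = 8
Wasted per line = 32 - 8 = 24
Total wasted = 24 * 181 = 4344

4344


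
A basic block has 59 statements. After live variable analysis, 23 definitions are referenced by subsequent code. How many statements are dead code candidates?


Dead code = total statements - live definitions
= 59 - 23 = 36

36


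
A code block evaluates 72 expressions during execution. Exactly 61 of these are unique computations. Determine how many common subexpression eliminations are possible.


CSE count = total expressions - unique expressions
= 72 - 61 = 11

11


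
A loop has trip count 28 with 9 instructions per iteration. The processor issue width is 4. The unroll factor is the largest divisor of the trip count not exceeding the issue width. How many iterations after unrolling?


Largest divisor of 28 <= 4 is 4
New iterations = 28 / 4 = 7

7


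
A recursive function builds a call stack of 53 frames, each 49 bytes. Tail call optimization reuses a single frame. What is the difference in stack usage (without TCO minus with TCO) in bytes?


Without TCO: 53 * 49 = 2597 bytes
With TCO: reuse 1 frame = 49 bytes
Savings = 2597 - 49 = 2548

2548


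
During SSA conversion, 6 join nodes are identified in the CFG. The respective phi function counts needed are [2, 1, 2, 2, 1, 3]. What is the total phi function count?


Total phi functions = sum of phi functions at each join node
= 2 + 1 + 2 + 2 + 1 + 3 = 11

11


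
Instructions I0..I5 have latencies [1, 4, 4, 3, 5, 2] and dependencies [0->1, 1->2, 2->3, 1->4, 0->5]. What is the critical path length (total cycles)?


Compute longest path through dependency graph: dist(Ik) = max over predecessors of dist + latency(Ik).
dist(I0) = latency 1 = 1
dist(I1) = dist(I0) + 4 = 1 + 4 = 5
dist(I2) = dist(I1) + 4 = 5 + 4 = 9
dist(I3) = dist(I2) + 3 = 9 + 3 = 12
dist(I4) = dist(I1) + 5 = 5 + 5 = 10
dist(I5) = dist(I0) + 2 = 1 + 2 = 3
Critical path = max dist = 12

12


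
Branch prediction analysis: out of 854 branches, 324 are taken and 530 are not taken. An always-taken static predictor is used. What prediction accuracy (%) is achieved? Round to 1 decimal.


Predictor: always-taken
Correct predictions = 324
Accuracy = 324 / 854 * 100 = 37.9%

37.9


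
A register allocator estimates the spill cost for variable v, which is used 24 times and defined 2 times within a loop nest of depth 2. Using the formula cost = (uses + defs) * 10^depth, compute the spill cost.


uses + defs = 24 + 2 = 26
10^2 = 100
Spill cost = 26 * 100 = 2600

2600


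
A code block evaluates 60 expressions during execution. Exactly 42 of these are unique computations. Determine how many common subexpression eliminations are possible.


CSE count = total expressions - unique expressions
= 60 - 42 = 18

18


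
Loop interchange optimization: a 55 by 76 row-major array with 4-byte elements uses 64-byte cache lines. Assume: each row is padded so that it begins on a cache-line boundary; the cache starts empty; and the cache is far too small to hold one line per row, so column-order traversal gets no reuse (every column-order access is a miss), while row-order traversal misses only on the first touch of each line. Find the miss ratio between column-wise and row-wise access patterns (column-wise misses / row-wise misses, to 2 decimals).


Each row occupies 76 * 4 = 304 bytes and starts on a line boundary, so it spans ceil(304 / 64) = 5 cache lines.
Row-major traversal misses (one per line touched): 55 * ceil(76 * 4 / 64) = 275
Column-major traversal misses (no reuse, every access misses): 55 * 76 = 4180
Ratio = 4180 / 275 = 15.2

15.2


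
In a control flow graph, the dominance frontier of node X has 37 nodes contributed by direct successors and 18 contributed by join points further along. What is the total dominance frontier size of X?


DF(X) = direct successor contributions + join point contributions
= 37 + 18 = 55

55


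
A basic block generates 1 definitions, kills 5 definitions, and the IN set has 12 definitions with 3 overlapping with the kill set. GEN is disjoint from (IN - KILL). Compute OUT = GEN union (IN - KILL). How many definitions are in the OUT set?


IN - KILL: 12 - 3 = 9 surviving definitions
OUT = GEN + surviving = 1 + 9 = 10

10


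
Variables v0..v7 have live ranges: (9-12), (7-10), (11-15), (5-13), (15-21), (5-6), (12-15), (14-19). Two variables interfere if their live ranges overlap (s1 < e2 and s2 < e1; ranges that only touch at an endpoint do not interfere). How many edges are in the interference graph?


Check all pairs for overlapping intervals.
Two intervals (s1,e1) and (s2,e2) overlap if s1 < e2 and s2 < e1.
v0 (9-12) vs v1..v7: overlaps v1, v2, v3 -> 3
v1 (7-10) vs v2..v7: overlaps v3 -> 1
v2 (11-15) vs v3..v7: overlaps v3, v6, v7 -> 3
v3 (5-13) vs v4..v7: overlaps v5, v6 -> 2
v4 (15-21) vs v5..v7: overlaps v7 -> 1
v5 (5-6) vs v6..v7: overlaps none -> 0
v6 (12-15) vs v7: overlaps v7 -> 1
Total overlapping pairs = 3 + 1 + 3 + 2 + 1 + 0 + 1 = 11

11


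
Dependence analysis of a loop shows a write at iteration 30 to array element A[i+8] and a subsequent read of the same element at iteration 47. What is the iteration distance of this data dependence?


Distance = read iteration - write iteration
= 47 - 30 = 17

17


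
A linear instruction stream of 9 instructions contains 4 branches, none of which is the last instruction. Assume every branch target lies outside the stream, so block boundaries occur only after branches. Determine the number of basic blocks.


With no in-sequence branch targets, the leaders are the first instruction plus the instruction after each branch.
Number of basic blocks = branches + 1
= 4 + 1 = 5

5


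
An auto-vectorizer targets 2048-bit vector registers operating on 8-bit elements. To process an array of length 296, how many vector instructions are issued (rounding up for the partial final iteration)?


Width = 2048 / 8 = 256 elements per vector op
Iterations = ceil(296 / 256) = 2

2


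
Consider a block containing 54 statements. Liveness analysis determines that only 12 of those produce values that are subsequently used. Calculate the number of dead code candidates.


Dead code = total statements - live definitions
= 54 - 12 = 42

42


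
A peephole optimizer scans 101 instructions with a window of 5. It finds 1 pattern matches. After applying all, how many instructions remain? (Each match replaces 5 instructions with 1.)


Each match removes 4 instructions.
Total removed = 1 * 4 = 4
Remaining = 101 - 4 = 97

97


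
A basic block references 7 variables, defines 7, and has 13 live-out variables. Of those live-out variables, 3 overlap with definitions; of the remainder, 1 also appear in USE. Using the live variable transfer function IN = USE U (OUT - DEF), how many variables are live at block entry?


OUT - DEF: 13 - 3 = 10
|IN| = |USE| + |OUT - DEF| - |USE ∩ (OUT - DEF)| = 7 + 10 - 1 = 16

16


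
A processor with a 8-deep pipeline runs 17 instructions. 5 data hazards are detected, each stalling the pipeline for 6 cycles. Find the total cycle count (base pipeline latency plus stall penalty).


Base cycles = 8 + 17 - 1 = 24
Total stalls = 5 * 6 = 30
Total = 24 + 30 = 54

54


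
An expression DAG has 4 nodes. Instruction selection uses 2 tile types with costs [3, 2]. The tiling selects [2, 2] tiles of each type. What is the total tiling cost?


Total cost = sum(count_i * cost_i)
= 2*3 + 2*2
= 10

10


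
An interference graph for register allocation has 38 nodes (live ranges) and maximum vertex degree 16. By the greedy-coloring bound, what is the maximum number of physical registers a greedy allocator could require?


Greedy coloring never needs more than (max_degree + 1) colors: when coloring a vertex, at most max_degree neighbors are already colored.
Upper bound = 16 + 1 = 17

17


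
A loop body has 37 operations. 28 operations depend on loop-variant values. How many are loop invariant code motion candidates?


Invariant candidates = total - loop-dependent
= 37 - 28 = 9

9


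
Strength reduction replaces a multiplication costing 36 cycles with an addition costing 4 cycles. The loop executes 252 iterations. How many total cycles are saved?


Per-iteration saving = 36 - 4 = 32
Total saved = 252 * 32 = 8064

8064


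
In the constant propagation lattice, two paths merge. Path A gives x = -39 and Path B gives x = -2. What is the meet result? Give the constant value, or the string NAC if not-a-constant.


Meet operation: if both paths give the same constant, result is that constant; if they differ, result is NAC (not-a-constant).
Path A: -39, Path B: -2 -> differ
Result: not-a-constant -> NAC

NAC


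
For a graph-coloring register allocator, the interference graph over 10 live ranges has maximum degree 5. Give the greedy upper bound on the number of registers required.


Greedy coloring never needs more than (max_degree + 1) colors: when coloring a vertex, at most max_degree neighbors are already colored.
Upper bound = 5 + 1 = 6

6


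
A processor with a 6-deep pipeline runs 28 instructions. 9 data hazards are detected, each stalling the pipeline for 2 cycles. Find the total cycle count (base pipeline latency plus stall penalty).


Base cycles = 6 + 28 - 1 = 33
Total stalls = 9 * 2 = 18
Total = 33 + 18 = 51

51


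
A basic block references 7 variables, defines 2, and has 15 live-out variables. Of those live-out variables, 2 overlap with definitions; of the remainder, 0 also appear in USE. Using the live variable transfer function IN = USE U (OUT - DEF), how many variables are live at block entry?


OUT - DEF: 15 - 2 = 13
|IN| = |USE| + |OUT - DEF| - |USE ∩ (OUT - DEF)| = 7 + 13 - 0 = 20

20


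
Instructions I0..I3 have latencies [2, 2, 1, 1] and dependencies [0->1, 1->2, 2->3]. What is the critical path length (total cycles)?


Compute longest path through dependency graph: dist(Ik) = max over predecessors of dist + latency(Ik).
dist(I0) = latency 2 = 2
dist(I1) = dist(I0) + 2 = 2 + 2 = 4
dist(I2) = dist(I1) + 1 = 4 + 1 = 5
dist(I3) = dist(I2) + 1 = 5 + 1 = 6
Critical path = max dist = 6

6


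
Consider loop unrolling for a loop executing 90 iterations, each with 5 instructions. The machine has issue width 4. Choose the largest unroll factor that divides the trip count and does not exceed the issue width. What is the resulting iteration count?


Largest divisor of 90 <= 4 is 3
New iterations = 90 / 3 = 30

30


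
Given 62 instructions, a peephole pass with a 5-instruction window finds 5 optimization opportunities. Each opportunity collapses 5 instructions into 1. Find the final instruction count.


Each match removes 4 instructions.
Total removed = 5 * 4 = 20
Remaining = 62 - 20 = 42

42


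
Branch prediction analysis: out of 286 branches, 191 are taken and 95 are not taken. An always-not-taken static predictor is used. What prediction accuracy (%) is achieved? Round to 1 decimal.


Predictor: always-not-taken
Correct predictions = 95
Accuracy = 95 / 286 * 100 = 33.2%

33.2


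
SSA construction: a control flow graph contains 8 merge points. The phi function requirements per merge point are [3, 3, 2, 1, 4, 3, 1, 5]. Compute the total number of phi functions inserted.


Total phi functions = sum of phi functions at each join node
= 3 + 3 + 2 + 1 + 4 + 3 + 1 + 5 = 22

22


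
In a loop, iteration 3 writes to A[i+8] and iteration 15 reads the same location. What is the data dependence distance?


Distance = read iteration - write iteration
= 15 - 3 = 12

12


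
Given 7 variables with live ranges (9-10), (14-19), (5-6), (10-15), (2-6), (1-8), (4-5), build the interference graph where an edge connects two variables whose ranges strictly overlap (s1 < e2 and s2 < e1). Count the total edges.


Check all pairs for overlapping intervals.
Two intervals (s1,e1) and (s2,e2) overlap if s1 < e2 and s2 < e1.
v0 (9-10) vs v1..v6: overlaps none -> 0
v1 (14-19) vs v2..v6: overlaps v3 -> 1
v2 (5-6) vs v3..v6: overlaps v4, v5 -> 2
v3 (10-15) vs v4..v6: overlaps none -> 0
v4 (2-6) vs v5..v6: overlaps v5, v6 -> 2
v5 (1-8) vs v6: overlaps v6 -> 1
Total overlapping pairs = 0 + 1 + 2 + 0 + 2 + 1 = 6

6


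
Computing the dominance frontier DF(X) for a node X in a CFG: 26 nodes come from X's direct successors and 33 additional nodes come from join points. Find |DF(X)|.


DF(X) = direct successor contributions + join point contributions
= 26 + 33 = 59

59


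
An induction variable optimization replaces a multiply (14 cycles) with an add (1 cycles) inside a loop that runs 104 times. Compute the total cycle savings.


Per-iteration saving = 14 - 1 = 13
Total saved = 104 * 13 = 1352

1352


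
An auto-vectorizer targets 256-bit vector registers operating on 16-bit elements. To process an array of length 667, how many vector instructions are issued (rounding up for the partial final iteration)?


Width = 256 / 16 = 16 elements per vector op
Iterations = ceil(667 / 16) = 42

42


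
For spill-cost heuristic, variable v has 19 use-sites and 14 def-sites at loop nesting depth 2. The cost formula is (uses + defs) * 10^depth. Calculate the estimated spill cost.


uses + defs = 19 + 14 = 33
10^2 = 100
Spill cost = 33 * 100 = 3300

3300


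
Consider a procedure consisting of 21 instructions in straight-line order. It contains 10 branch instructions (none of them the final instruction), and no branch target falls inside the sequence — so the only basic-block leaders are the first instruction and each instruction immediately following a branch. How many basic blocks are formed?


With no in-sequence branch targets, the leaders are the first instruction plus the instruction after each branch.
Number of basic blocks = branches + 1
= 10 + 1 = 11

11


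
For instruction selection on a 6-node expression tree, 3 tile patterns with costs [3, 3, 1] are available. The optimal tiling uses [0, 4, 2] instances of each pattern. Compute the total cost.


Total cost = sum(count_i * cost_i)
= 0*3 + 4*3 + 2*1
= 14

14


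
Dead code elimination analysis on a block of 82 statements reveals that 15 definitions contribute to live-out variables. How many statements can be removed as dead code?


Dead code = total statements - live definitions
= 82 - 15 = 67

67


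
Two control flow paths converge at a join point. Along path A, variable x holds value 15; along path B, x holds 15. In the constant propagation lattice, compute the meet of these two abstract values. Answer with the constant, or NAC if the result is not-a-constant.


Meet operation: if both paths give the same constant, result is that constant; if they differ, result is NAC (not-a-constant).
Path A: 15, Path B: 15 -> equal
Result: constant -> 15

15


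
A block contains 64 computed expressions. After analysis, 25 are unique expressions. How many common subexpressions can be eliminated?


CSE count = total expressions - unique expressions
= 64 - 25 = 39

39


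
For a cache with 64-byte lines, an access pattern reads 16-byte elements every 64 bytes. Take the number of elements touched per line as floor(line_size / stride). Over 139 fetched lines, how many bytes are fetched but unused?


Elements per line = floor(64 / 64) = 1
Bytes used per line = 1 * 16 = 16
Wasted per line = 64 - 16 = 48
Total wasted = 48 * 139 = 6672

6672


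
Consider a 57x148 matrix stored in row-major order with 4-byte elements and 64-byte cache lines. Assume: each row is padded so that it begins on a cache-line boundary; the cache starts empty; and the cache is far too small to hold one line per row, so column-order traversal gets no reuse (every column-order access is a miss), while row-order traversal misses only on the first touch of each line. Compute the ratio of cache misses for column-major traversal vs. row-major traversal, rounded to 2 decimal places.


Each row occupies 148 * 4 = 592 bytes and starts on a line boundary, so it spans ceil(592 / 64) = 10 cache lines.
Row-major traversal misses (one per line touched): 57 * ceil(148 * 4 / 64) = 570
Column-major traversal misses (no reuse, every access misses): 57 * 148 = 8436
Ratio = 8436 / 570 = 14.8

14.8


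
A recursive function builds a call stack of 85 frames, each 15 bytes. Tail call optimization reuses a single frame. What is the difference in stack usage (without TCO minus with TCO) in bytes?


Without TCO: 85 * 15 = 1275 bytes
With TCO: reuse 1 frame = 15 bytes
Savings = 1275 - 15 = 1260

1260


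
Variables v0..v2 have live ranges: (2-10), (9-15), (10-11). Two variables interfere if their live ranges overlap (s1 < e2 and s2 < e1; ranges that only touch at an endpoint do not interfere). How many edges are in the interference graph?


Check all pairs for overlapping intervals.
Two intervals (s1,e1) and (s2,e2) overlap if s1 < e2 and s2 < e1.
v0 (2-10) vs v1..v2: overlaps v1 -> 1
v1 (9-15) vs v2: overlaps v2 -> 1
Total overlapping pairs = 1 + 1 = 2

2


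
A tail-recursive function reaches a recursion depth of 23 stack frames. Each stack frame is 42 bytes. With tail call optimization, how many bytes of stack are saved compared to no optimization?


Without TCO: 23 * 42 = 966 bytes
With TCO: reuse 1 frame = 42 bytes
Savings = 966 - 42 = 924

924


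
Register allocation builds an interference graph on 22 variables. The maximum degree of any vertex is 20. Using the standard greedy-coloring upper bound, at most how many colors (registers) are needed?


Greedy coloring never needs more than (max_degree + 1) colors: when coloring a vertex, at most max_degree neighbors are already colored.
Upper bound = 20 + 1 = 21

21


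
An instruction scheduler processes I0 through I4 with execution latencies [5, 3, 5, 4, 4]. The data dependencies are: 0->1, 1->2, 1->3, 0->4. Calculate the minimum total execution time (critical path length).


Compute longest path through dependency graph: dist(Ik) = max over predecessors of dist + latency(Ik).
dist(I0) = latency 5 = 5
dist(I1) = dist(I0) + 3 = 5 + 3 = 8
dist(I2) = dist(I1) + 5 = 8 + 5 = 13
dist(I3) = dist(I1) + 4 = 8 + 4 = 12
dist(I4) = dist(I0) + 4 = 5 + 4 = 9
Critical path = max dist = 13

13


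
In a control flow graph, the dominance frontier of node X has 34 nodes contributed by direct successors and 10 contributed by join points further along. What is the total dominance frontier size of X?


DF(X) = direct successor contributions + join point contributions
= 34 + 10 = 44

44


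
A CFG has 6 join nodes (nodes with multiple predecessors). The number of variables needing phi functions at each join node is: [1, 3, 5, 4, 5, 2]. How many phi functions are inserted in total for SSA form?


Total phi functions = sum of phi functions at each join node
= 1 + 3 + 5 + 4 + 5 + 2 = 20

20


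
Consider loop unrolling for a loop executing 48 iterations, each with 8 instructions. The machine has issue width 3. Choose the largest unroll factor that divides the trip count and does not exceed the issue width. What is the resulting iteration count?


Largest divisor of 48 <= 3 is 3
New iterations = 48 / 3 = 16

16


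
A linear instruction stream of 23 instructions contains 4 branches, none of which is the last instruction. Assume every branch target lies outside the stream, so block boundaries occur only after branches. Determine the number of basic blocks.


With no in-sequence branch targets, the leaders are the first instruction plus the instruction after each branch.
Number of basic blocks = branches + 1
= 4 + 1 = 5

5


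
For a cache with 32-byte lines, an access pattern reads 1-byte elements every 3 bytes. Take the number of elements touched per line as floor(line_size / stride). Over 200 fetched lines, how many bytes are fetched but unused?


Elements per line = floor(32 / 3) = 10
Bytes used per line = 10 * 1 = 10
Wasted per line = 32 - 10 = 22
Total wasted = 22 * 200 = 4400

4400


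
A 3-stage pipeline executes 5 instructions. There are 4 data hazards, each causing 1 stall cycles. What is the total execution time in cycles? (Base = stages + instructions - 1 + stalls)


Base cycles = 3 + 5 - 1 = 7
Total stalls = 4 * 1 = 4
Total = 7 + 4 = 11

11


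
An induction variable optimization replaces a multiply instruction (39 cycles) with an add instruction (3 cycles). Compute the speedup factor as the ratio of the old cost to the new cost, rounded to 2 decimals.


Ratio = mult_cost / add_cost = 39 / 3 = 13.0

13.0


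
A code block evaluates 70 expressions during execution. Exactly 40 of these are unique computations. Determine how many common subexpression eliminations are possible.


CSE count = total expressions - unique expressions
= 70 - 40 = 30

30
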